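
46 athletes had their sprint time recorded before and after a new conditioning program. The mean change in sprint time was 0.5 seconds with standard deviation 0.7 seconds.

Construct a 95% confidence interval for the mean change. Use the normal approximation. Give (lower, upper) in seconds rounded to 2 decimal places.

(0.30, 0.70)

Paired design: SE = s_d/√n = 0.7/√46 = 0.1032.
z* = 1.960; margin of error = 1.960 × 0.1032 = 0.2023.
0.5 ± 0.2023 → (0.30, 0.70).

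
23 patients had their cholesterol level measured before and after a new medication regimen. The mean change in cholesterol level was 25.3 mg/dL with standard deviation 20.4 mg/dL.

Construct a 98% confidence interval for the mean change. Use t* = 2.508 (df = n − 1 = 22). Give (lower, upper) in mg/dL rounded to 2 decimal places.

(14.63, 35.97)

This is a matched-pairs design, so SE = s_d/√n = 20.4/√23 = 4.2537.
Margin = 2.508 × 4.2537 = 10.6683; the interval is 25.3 ± 10.6683 = (14.63, 35.97).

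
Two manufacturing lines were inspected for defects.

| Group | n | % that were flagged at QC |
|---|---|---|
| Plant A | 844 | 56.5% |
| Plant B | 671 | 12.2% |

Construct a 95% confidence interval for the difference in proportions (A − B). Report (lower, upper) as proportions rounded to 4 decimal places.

(0.4014, 0.4846)

The two standard errors are √(0.5650×0.4350/844) = 0.01706 and √(0.1220×0.8780/671) = 0.01263.
Because the samples are independent, SE_diff = √(0.01706² + 0.01263²) = 0.02123.
Using z* = 1.960 for 95%, ME = 1.960 × 0.02123 = 0.04161.
p̂₁ − p̂₂ = 0.4430; interval 0.4430 ± 0.04161 gives (0.4014, 0.4846).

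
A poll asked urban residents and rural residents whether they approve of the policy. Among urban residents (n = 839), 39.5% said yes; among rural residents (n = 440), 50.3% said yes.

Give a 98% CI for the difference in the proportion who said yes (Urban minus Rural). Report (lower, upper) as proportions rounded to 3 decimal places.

Each SE is √(p̂(1−p̂)/n): √(0.3950·0.6050/839) = 0.01688 and √(0.5030·0.4970/440) = 0.02384.
SE(p̂₁ − p̂₂) = √(SE₁² + SE₂²) = √(0.0002849344 + 0.0005683456) = 0.02921, since the two samples are independent.
At 98% confidence z* = 2.326; margin = 2.326 × 0.02921 = 0.06794.
The difference is 0.3950 − 0.5030 = -0.1080, so the interval is -0.1080 ± 0.06794 = (-0.176, -0.040).

(-0.176, -0.040)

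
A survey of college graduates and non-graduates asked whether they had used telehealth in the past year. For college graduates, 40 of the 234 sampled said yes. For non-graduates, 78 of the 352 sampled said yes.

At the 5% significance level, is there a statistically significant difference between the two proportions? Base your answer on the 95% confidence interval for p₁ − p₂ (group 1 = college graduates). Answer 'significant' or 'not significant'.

p̂₁ = 40/234 = 0.1709 and p̂₂ = 78/352 = 0.2216.
SE₁ = √(p̂₁(1−p̂₁)/n₁) = √(0.1709·0.8291/234) = 0.02461; SE₂ = √(0.2216·0.7784/352) = 0.02214.
Independent samples: SE of the difference = √(SE₁² + SE₂²) = √(0.0006056521 + 0.0004901796) = 0.03310.
z* for 95% confidence is 1.960, so the margin of error is 1.960 × 0.03310 = 0.06488.
Point estimate p̂₁ − p̂₂ = 0.1709 − 0.2216 = -0.0507.
-0.0507 ± 0.06488 → (-0.11558, 0.01418).
The interval (-0.11558, 0.01418) contains 0, so the difference is not significant.

not significant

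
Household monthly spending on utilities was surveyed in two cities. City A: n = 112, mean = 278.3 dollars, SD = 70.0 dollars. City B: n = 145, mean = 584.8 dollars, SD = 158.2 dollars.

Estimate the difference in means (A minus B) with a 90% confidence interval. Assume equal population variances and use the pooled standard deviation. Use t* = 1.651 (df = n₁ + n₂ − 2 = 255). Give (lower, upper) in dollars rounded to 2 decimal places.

s_p = √[((n₁−1)s₁² + (n₂−1)s₂²)/(n₁+n₂−2)] = √[(111·70.0² + 144·158.2²)/255] = 127.5381.
SE = 127.5381·√(1/112 + 1/145) = 16.0440.
With t* = 1.651, margin = 1.651 × 16.0440 = 26.4886.
x̄₁ − x̄₂ = 278.3 − 584.8 = -306.5000; interval -306.5000 ± 26.4886 = (-332.99, -280.01).

(-332.99, -280.01)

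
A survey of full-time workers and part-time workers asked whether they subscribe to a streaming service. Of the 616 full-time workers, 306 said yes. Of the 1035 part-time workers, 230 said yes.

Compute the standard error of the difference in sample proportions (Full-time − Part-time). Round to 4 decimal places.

0.0239

p̂₁ = 306/616 = 0.4968 and p̂₂ = 230/1035 = 0.2222.
SE₁ = √(p̂₁(1−p̂₁)/n₁) = √(0.4968·0.5032/616) = 0.02015; SE₂ = √(0.2222·0.7778/1035) = 0.01292.
Independent samples: SE of the difference = √(SE₁² + SE₂²) = √(0.0004060225 + 0.0001669264) = 0.02394.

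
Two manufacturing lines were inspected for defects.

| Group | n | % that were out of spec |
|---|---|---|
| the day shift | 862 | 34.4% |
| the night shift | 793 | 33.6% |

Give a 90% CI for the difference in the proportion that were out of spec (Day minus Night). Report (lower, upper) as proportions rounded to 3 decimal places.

(-0.030, 0.046)

Each SE is √(p̂(1−p̂)/n): √(0.3440·0.6560/862) = 0.01618 and √(0.3360·0.6640/793) = 0.01677.
SE(p̂₁ − p̂₂) = √(SE₁² + SE₂²) = √(0.0002617924 + 0.0002812329) = 0.02330, since the two samples are independent.
At 90% confidence z* = 1.645; margin = 1.645 × 0.02330 = 0.03833.
The difference is 0.3440 − 0.3360 = 0.0080, so the interval is 0.0080 ± 0.03833 = (-0.030, 0.046).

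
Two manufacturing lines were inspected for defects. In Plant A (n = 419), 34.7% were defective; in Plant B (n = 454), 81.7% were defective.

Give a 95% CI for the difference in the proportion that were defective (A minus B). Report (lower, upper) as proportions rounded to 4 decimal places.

Each SE is √(p̂(1−p̂)/n): √(0.3470·0.6530/419) = 0.02325 and √(0.8170·0.1830/454) = 0.01815.
SE(p̂₁ − p̂₂) = √(SE₁² + SE₂²) = √(0.0005405625 + 0.0003294225) = 0.02950, since the two samples are independent.
At 95% confidence z* = 1.960; margin = 1.960 × 0.02950 = 0.05782.
The difference is 0.3470 − 0.8170 = -0.4700, so the interval is -0.4700 ± 0.05782 = (-0.5278, -0.4122).

(-0.5278, -0.4122)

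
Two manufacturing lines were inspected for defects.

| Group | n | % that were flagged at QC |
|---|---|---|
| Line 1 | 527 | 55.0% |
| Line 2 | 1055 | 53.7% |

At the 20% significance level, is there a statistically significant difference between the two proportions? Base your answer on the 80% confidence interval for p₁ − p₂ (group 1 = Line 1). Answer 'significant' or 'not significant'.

The two standard errors are √(0.5500×0.4500/527) = 0.02167 and √(0.5370×0.4630/1055) = 0.01535.
Because the samples are independent, SE_diff = √(0.02167² + 0.01535²) = 0.02656.
Using z* = 1.282 for 80%, ME = 1.282 × 0.02656 = 0.03405.
p̂₁ − p̂₂ = 0.0130; interval 0.0130 ± 0.03405 gives (-0.02105, 0.04705).
The interval (-0.02105, 0.04705) contains 0, so the difference is not significant.

not significant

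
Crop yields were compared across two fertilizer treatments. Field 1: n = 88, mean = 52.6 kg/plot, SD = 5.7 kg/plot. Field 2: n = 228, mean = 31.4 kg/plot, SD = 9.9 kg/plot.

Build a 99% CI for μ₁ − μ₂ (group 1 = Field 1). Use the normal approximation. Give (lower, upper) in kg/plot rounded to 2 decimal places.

(18.90, 23.50)

SE₁ = s₁/√n₁ = 5.7/√88 = 0.6076; SE₂ = 9.9/√228 = 0.6556.
Independent samples, unequal variances: SE_diff = √(SE₁² + SE₂²) = √(0.36917776 + 0.42981136) = 0.8939.
z* = 2.576, so margin of error = 2.576 × 0.8939 = 2.3027.
Difference in means = 52.6 − 31.4 = 21.2000.
21.2000 ± 2.3027 → (18.90, 23.50).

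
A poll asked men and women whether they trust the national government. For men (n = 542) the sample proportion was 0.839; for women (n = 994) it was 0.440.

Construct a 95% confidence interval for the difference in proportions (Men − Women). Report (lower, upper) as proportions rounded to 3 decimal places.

(0.355, 0.443)

The two standard errors are √(0.8390×0.1610/542) = 0.01579 and √(0.4400×0.5600/994) = 0.01574.
Because the samples are independent, SE_diff = √(0.01579² + 0.01574²) = 0.02230.
Using z* = 1.960 for 95%, ME = 1.960 × 0.02230 = 0.04371.
p̂₁ − p̂₂ = 0.3990; interval 0.3990 ± 0.04371 gives (0.355, 0.443).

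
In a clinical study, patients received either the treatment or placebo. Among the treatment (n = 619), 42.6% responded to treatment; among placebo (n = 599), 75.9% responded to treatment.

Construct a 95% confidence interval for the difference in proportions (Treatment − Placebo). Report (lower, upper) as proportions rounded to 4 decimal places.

(-0.3849, -0.2811)

SE₁ = √(p̂₁(1−p̂₁)/n₁) = √(0.4260·0.5740/619) = 0.01988; SE₂ = √(0.7590·0.2410/599) = 0.01747.
Independent samples: SE of the difference = √(SE₁² + SE₂²) = √(0.0003952144 + 0.0003052009) = 0.02647.
z* for 95% confidence is 1.960, so the margin of error is 1.960 × 0.02647 = 0.05188.
Point estimate p̂₁ − p̂₂ = 0.4260 − 0.7590 = -0.3330.
-0.3330 ± 0.05188 → (-0.3849, -0.2811).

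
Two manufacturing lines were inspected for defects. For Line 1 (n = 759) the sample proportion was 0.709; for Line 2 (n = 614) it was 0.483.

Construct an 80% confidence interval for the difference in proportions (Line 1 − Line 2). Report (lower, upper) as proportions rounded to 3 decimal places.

SE₁ = √(p̂₁(1−p̂₁)/n₁) = √(0.7090·0.2910/759) = 0.01649; SE₂ = √(0.4830·0.5170/614) = 0.02017.
Independent samples: SE of the difference = √(SE₁² + SE₂²) = √(0.0002719201 + 0.0004068289) = 0.02605.
z* for 80% confidence is 1.282, so the margin of error is 1.282 × 0.02605 = 0.03340.
Point estimate p̂₁ − p̂₂ = 0.7090 − 0.4830 = 0.2260.
0.2260 ± 0.03340 → (0.193, 0.259).

(0.193, 0.259)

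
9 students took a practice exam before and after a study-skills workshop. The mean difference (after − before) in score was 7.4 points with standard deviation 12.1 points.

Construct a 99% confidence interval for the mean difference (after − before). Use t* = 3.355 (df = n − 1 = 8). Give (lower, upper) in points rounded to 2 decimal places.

Paired design: SE = s_d/√n = 12.1/√9 = 4.0333.
t* = 3.355; margin of error = 3.355 × 4.0333 = 13.5317.
7.4 ± 13.5317 → (-6.13, 20.93).

(-6.13, 20.93)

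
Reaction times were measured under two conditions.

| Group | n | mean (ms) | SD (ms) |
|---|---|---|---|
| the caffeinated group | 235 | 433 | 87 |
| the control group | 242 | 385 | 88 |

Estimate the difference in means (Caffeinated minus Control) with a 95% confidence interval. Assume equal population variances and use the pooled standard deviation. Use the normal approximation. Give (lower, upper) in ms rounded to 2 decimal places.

Pooled variance s_p² = [234·87² + 241·88²] / (235+242−2) = 7657.7895, so s_p = 87.5088.
SE_diff = s_p·√(1/n₁ + 1/n₂) = 87.5088·√(1/235 + 1/242) = 8.0144.
z* = 1.960; margin = 1.960 × 8.0144 = 15.7082.
Difference = 433 − 385 = 48.0000.
48.0000 ± 15.7082 → (32.29, 63.71).

(32.29, 63.71)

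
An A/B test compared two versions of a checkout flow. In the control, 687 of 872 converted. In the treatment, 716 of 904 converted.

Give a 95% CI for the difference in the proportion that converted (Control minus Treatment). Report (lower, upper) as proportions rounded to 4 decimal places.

Sample proportions: 687/872 = 0.7878, 716/904 = 0.7920.
Each SE is √(p̂(1−p̂)/n): √(0.7878·0.2122/872) = 0.01385 and √(0.7920·0.2080/904) = 0.01350.
SE(p̂₁ − p̂₂) = √(SE₁² + SE₂²) = √(0.0001918225 + 0.00018225) = 0.01934, since the two samples are independent.
At 95% confidence z* = 1.960; margin = 1.960 × 0.01934 = 0.03791.
The difference is 0.7878 − 0.7920 = -0.0042, so the interval is -0.0042 ± 0.03791 = (-0.0421, 0.0337).

(-0.0421, 0.0337)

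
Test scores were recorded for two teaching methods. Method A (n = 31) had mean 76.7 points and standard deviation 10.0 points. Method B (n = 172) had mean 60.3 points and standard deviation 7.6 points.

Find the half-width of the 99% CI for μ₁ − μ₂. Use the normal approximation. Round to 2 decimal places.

Per-group SEs: s₁/√n₁ = 10.0/√31 = 1.7961, s₂/√n₂ = 7.6/√172 = 0.5795.
Unpooled SE of the difference: √(3.22597521 + 0.33582025) = 1.8873.
Margin of error = z* · SE = 2.576 × 1.8873 = 4.8617.

4.86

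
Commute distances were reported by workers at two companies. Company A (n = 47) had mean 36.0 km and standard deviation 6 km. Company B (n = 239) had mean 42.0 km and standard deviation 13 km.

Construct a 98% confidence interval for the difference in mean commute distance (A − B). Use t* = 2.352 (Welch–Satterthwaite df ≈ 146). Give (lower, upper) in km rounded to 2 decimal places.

Standard errors of each mean: 6/√47 = 0.8752 and 13/√239 = 0.8409.
SE(x̄₁ − x̄₂) = √(0.8752² + 0.8409²) = 1.2137 for independent samples with unequal variances.
With t* = 2.352, the margin is 2.352 × 1.2137 = 2.8546.
x̄₁ − x̄₂ = 36.0 − 42.0 = -6.0000; the interval is -6.0000 ± 2.8546 = (-8.85, -3.15).

(-8.85, -3.15)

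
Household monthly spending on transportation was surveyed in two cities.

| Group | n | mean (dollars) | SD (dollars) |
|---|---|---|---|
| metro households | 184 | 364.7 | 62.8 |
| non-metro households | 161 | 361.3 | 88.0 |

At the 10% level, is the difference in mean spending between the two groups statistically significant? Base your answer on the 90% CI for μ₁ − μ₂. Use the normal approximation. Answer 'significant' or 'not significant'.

not significant

Per-group SEs: s₁/√n₁ = 62.8/√184 = 4.6297, s₂/√n₂ = 88.0/√161 = 6.9354.
Unpooled SE of the difference: √(21.43412209 + 48.09977316) = 8.3387.
Margin of error = z* · SE = 1.645 × 8.3387 = 13.7172.
x̄₁ − x̄₂ = 364.7 − 361.3 = 3.4000.
CI: 3.4000 ± 13.7172 = (-10.3172, 17.1172).
The interval (-10.3172, 17.1172) contains 0, so the difference is not significant.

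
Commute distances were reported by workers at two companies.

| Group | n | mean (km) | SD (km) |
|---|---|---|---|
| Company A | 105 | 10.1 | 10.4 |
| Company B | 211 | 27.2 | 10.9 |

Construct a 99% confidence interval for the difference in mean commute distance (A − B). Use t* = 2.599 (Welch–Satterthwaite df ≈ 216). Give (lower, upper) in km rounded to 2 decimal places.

(-20.38, -13.82)

SE₁ = s₁/√n₁ = 10.4/√105 = 1.0149; SE₂ = 10.9/√211 = 0.7504.
Independent samples, unequal variances: SE_diff = √(SE₁² + SE₂²) = √(1.03002201 + 0.56310016) = 1.2622.
t* = 2.599, so margin of error = 2.599 × 1.2622 = 3.2805.
Difference in means = 10.1 − 27.2 = -17.1000.
-17.1000 ± 3.2805 → (-20.38, -13.82).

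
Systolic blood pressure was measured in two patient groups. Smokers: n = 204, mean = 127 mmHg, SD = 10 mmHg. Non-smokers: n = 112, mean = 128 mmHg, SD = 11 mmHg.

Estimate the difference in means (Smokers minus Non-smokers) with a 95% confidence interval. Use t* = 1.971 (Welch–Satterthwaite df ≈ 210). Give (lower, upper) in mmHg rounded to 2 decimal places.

(-3.47, 1.47)

SE₁ = s₁/√n₁ = 10/√204 = 0.7001; SE₂ = 11/√112 = 1.0394.
Independent samples, unequal variances: SE_diff = √(SE₁² + SE₂²) = √(0.49014001 + 1.08035236) = 1.2532.
t* = 1.971, so margin of error = 1.971 × 1.2532 = 2.4701.
Difference in means = 127 − 128 = -1.0000.
-1.0000 ± 2.4701 → (-3.47, 1.47).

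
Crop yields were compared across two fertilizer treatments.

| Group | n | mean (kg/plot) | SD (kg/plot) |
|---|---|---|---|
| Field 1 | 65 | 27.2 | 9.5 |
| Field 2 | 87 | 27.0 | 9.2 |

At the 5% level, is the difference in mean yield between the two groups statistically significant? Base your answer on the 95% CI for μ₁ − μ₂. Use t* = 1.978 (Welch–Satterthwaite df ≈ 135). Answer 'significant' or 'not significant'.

Per-group SEs: s₁/√n₁ = 9.5/√65 = 1.1783, s₂/√n₂ = 9.2/√87 = 0.9863.
Unpooled SE of the difference: √(1.38839089 + 0.97278769) = 1.5366.
Margin of error = t* · SE = 1.978 × 1.5366 = 3.0394.
x̄₁ − x̄₂ = 27.2 − 27.0 = 0.2000.
CI: 0.2000 ± 3.0394 = (-2.8394, 3.2394).
The interval (-2.8394, 3.2394) contains 0, so the difference is not significant.

not significant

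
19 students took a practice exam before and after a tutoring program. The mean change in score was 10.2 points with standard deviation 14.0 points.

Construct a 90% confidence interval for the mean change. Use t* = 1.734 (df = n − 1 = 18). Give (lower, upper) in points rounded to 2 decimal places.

(4.63, 15.77)

This is a matched-pairs design, so SE = s_d/√n = 14.0/√19 = 3.2118.
Margin = 1.734 × 3.2118 = 5.5693; the interval is 10.2 ± 5.5693 = (4.63, 15.77).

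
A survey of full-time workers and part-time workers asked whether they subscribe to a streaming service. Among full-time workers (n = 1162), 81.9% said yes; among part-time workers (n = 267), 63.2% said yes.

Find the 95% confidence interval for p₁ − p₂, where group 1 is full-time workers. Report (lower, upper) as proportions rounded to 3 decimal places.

SE₁ = √(p̂₁(1−p̂₁)/n₁) = √(0.8190·0.1810/1162) = 0.01129; SE₂ = √(0.6320·0.3680/267) = 0.02951.
Independent samples: SE of the difference = √(SE₁² + SE₂²) = √(0.0001274641 + 0.0008708401) = 0.03160.
z* for 95% confidence is 1.960, so the margin of error is 1.960 × 0.03160 = 0.06194.
Point estimate p̂₁ − p̂₂ = 0.8190 − 0.6320 = 0.1870.
0.1870 ± 0.06194 → (0.125, 0.249).

(0.125, 0.249)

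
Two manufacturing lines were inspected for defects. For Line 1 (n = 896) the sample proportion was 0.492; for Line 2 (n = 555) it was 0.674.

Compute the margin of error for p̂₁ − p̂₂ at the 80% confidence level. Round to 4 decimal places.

0.0333

SE₁ = √(p̂₁(1−p̂₁)/n₁) = √(0.4920·0.5080/896) = 0.01670; SE₂ = √(0.6740·0.3260/555) = 0.01990.
Independent samples: SE of the difference = √(SE₁² + SE₂²) = √(0.00027889 + 0.00039601) = 0.02598.
z* for 80% confidence is 1.282, so the margin of error is 1.282 × 0.02598 = 0.03331.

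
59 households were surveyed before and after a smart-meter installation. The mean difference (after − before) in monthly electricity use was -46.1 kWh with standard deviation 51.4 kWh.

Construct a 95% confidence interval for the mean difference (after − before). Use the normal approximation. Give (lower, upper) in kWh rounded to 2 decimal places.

(-59.22, -32.98)

Paired design: SE = s_d/√n = 51.4/√59 = 6.6917.
z* = 1.960; margin of error = 1.960 × 6.6917 = 13.1157.
-46.1 ± 13.1157 → (-59.22, -32.98).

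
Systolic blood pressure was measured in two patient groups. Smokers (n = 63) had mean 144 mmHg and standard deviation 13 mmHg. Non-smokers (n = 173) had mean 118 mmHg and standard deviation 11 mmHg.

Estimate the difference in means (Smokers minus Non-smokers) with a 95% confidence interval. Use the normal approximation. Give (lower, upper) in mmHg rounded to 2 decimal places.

(22.40, 29.60)

Per-group SEs: s₁/√n₁ = 13/√63 = 1.6378, s₂/√n₂ = 11/√173 = 0.8363.
Unpooled SE of the difference: √(2.68238884 + 0.69939769) = 1.8390.
Margin of error = z* · SE = 1.960 × 1.8390 = 3.6044.
x̄₁ − x̄₂ = 144 − 118 = 26.0000.
CI: 26.0000 ± 3.6044 = (22.40, 29.60).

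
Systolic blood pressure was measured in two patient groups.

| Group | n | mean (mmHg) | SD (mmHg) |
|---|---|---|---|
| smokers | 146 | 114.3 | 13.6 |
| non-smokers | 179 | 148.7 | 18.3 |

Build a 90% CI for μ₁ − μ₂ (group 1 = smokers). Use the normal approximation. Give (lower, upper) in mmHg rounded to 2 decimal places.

Per-group SEs: s₁/√n₁ = 13.6/√146 = 1.1255, s₂/√n₂ = 18.3/√179 = 1.3678.
Unpooled SE of the difference: √(1.26675025 + 1.87087684) = 1.7713.
Margin of error = z* · SE = 1.645 × 1.7713 = 2.9138.
x̄₁ − x̄₂ = 114.3 − 148.7 = -34.4000.
CI: -34.4000 ± 2.9138 = (-37.31, -31.49).

(-37.31, -31.49)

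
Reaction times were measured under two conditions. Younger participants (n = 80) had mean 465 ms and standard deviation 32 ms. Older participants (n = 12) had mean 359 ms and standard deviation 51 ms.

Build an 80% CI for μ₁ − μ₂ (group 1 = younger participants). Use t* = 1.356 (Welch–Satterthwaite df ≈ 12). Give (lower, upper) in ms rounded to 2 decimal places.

Standard errors of each mean: 32/√80 = 3.5777 and 51/√12 = 14.7224.
SE(x̄₁ − x̄₂) = √(3.5777² + 14.7224²) = 15.1509 for independent samples with unequal variances.
With t* = 1.356, the margin is 1.356 × 15.1509 = 20.5446.
x̄₁ − x̄₂ = 465 − 359 = 106.0000; the interval is 106.0000 ± 20.5446 = (85.46, 126.54).

(85.46, 126.54)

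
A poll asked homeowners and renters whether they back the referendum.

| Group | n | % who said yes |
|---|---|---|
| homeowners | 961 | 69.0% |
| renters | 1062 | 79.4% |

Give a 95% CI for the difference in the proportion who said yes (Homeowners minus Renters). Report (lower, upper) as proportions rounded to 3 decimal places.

(-0.142, -0.066)

SE₁ = √(p̂₁(1−p̂₁)/n₁) = √(0.6900·0.3100/961) = 0.01492; SE₂ = √(0.7940·0.2060/1062) = 0.01241.
Independent samples: SE of the difference = √(SE₁² + SE₂²) = √(0.0002226064 + 0.0001540081) = 0.01941.
z* for 95% confidence is 1.960, so the margin of error is 1.960 × 0.01941 = 0.03804.
Point estimate p̂₁ − p̂₂ = 0.6900 − 0.7940 = -0.1040.
-0.1040 ± 0.03804 → (-0.142, -0.066).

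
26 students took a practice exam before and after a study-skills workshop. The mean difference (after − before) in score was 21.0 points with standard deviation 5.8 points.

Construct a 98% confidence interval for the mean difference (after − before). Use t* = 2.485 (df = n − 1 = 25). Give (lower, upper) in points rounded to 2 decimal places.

(18.17, 23.83)

Paired design: SE = s_d/√n = 5.8/√26 = 1.1375.
t* = 2.485; margin of error = 2.485 × 1.1375 = 2.8267.
21.0 ± 2.8267 → (18.17, 23.83).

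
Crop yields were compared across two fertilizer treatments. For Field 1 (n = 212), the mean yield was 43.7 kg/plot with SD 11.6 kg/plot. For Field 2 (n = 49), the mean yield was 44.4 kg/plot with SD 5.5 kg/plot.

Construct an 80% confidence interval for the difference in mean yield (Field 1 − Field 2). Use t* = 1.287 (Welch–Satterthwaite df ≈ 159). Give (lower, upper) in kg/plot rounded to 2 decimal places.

(-2.14, 0.74)

Per-group SEs: s₁/√n₁ = 11.6/√212 = 0.7967, s₂/√n₂ = 5.5/√49 = 0.7857.
Unpooled SE of the difference: √(0.63473089 + 0.61732449) = 1.1190.
Margin of error = t* · SE = 1.287 × 1.1190 = 1.4402.
x̄₁ − x̄₂ = 43.7 − 44.4 = -0.7000.
CI: -0.7000 ± 1.4402 = (-2.14, 0.74).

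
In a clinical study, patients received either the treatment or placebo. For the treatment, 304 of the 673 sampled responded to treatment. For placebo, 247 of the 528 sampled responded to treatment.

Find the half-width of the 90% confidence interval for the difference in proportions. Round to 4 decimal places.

p̂₁ = 304/673 = 0.4517 and p̂₂ = 247/528 = 0.4678.
SE₁ = √(p̂₁(1−p̂₁)/n₁) = √(0.4517·0.5483/673) = 0.01918; SE₂ = √(0.4678·0.5322/528) = 0.02171.
Independent samples: SE of the difference = √(SE₁² + SE₂²) = √(0.0003678724 + 0.0004713241) = 0.02897.
z* for 90% confidence is 1.645, so the margin of error is 1.645 × 0.02897 = 0.04766.

0.0477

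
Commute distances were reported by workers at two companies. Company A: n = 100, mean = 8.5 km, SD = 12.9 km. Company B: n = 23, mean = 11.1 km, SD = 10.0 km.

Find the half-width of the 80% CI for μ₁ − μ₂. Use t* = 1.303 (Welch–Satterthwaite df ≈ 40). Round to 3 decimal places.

Per-group SEs: s₁/√n₁ = 12.9/√100 = 1.2900, s₂/√n₂ = 10.0/√23 = 2.0851.
Unpooled SE of the difference: √(1.6641 + 4.34764201) = 2.4519.
Margin of error = t* · SE = 1.303 × 2.4519 = 3.1948.

3.195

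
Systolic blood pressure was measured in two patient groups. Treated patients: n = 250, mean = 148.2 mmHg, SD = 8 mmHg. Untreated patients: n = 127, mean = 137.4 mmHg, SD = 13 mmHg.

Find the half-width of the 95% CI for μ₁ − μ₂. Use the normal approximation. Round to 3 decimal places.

2.469

SE₁ = s₁/√n₁ = 8/√250 = 0.5060; SE₂ = 13/√127 = 1.1536.
Independent samples, unequal variances: SE_diff = √(SE₁² + SE₂²) = √(0.256036 + 1.33079296) = 1.2597.
z* = 1.960, so margin of error = 1.960 × 1.2597 = 2.4690.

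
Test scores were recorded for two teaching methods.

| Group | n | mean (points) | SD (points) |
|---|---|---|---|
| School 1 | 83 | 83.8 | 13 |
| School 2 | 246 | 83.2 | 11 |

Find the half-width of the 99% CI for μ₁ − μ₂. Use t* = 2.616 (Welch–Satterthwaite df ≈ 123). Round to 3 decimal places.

Per-group SEs: s₁/√n₁ = 13/√83 = 1.4269, s₂/√n₂ = 11/√246 = 0.7013.
Unpooled SE of the difference: √(2.03604361 + 0.49182169) = 1.5899.
Margin of error = t* · SE = 2.616 × 1.5899 = 4.1592.

4.159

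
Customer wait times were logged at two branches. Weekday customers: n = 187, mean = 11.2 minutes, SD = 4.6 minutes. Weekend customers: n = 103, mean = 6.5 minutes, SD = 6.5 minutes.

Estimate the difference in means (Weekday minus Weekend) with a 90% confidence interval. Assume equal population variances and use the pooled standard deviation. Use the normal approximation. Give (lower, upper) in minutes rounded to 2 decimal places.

(3.62, 5.78)

Pooled variance s_p² = [186·4.6² + 102·6.5²] / (187+103−2) = 28.6294, so s_p = 5.3506.
SE_diff = s_p·√(1/n₁ + 1/n₂) = 5.3506·√(1/187 + 1/103) = 0.6565.
z* = 1.645; margin = 1.645 × 0.6565 = 1.0799.
Difference = 11.2 − 6.5 = 4.7000.
4.7000 ± 1.0799 → (3.62, 5.78).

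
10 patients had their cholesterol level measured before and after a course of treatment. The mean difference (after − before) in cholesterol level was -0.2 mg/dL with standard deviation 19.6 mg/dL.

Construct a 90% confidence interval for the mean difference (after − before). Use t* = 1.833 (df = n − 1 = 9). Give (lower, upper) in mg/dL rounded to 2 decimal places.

This is a matched-pairs design, so SE = s_d/√n = 19.6/√10 = 6.1981.
Margin = 1.833 × 6.1981 = 11.3611; the interval is -0.2 ± 11.3611 = (-11.56, 11.16).

(-11.56, 11.16)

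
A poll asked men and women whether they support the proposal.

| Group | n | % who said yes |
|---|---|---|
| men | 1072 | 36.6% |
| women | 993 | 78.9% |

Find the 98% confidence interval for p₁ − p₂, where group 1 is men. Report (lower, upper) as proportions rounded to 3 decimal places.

(-0.469, -0.377)

The two standard errors are √(0.3660×0.6340/1072) = 0.01471 and √(0.7890×0.2110/993) = 0.01295.
Because the samples are independent, SE_diff = √(0.01471² + 0.01295²) = 0.01960.
Using z* = 2.326 for 98%, ME = 2.326 × 0.01960 = 0.04559.
p̂₁ − p̂₂ = -0.4230; interval -0.4230 ± 0.04559 gives (-0.469, -0.377).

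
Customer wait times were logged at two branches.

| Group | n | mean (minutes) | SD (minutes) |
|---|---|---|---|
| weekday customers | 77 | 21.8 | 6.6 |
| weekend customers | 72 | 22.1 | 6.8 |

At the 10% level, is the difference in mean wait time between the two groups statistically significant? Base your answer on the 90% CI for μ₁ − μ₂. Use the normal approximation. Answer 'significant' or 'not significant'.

not significant

Standard errors of each mean: 6.6/√77 = 0.7521 and 6.8/√72 = 0.8014.
SE(x̄₁ − x̄₂) = √(0.7521² + 0.8014²) = 1.0990 for independent samples with unequal variances.
With z* = 1.645, the margin is 1.645 × 1.0990 = 1.8079.
x̄₁ − x̄₂ = 21.8 − 22.1 = -0.3000; the interval is -0.3000 ± 1.8079 = (-2.1079, 1.5079).
The interval (-2.1079, 1.5079) contains 0, so the difference is not significant.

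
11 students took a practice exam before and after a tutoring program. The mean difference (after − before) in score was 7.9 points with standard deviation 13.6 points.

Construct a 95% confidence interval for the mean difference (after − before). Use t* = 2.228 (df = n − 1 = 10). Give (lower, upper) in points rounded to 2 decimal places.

(-1.24, 17.04)

This is a matched-pairs design, so SE = s_d/√n = 13.6/√11 = 4.1006.
Margin = 2.228 × 4.1006 = 9.1361; the interval is 7.9 ± 9.1361 = (-1.24, 17.04).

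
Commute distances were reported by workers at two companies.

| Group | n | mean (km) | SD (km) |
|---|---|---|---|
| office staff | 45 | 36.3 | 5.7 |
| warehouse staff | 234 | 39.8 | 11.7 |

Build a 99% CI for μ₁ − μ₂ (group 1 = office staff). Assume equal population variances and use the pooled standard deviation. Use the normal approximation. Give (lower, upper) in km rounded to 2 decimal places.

Pooled variance s_p² = [44·5.7² + 233·11.7²] / (45+234−2) = 120.3066, so s_p = 10.9684.
SE_diff = s_p·√(1/n₁ + 1/n₂) = 10.9684·√(1/45 + 1/234) = 1.7854.
z* = 2.576; margin = 2.576 × 1.7854 = 4.5992.
Difference = 36.3 − 39.8 = -3.5000.
-3.5000 ± 4.5992 → (-8.10, 1.10).

(-8.10, 1.10)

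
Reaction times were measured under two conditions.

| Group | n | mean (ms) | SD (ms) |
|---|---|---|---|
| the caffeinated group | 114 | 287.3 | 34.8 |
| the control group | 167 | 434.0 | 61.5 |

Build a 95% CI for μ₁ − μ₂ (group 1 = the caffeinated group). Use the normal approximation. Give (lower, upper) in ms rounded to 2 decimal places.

(-158.01, -135.39)

Per-group SEs: s₁/√n₁ = 34.8/√114 = 3.2593, s₂/√n₂ = 61.5/√167 = 4.7590.
Unpooled SE of the difference: √(10.62303649 + 22.648081) = 5.7681.
Margin of error = z* · SE = 1.960 × 5.7681 = 11.3055.
x̄₁ − x̄₂ = 287.3 − 434.0 = -146.7000.
CI: -146.7000 ± 11.3055 = (-158.01, -135.39).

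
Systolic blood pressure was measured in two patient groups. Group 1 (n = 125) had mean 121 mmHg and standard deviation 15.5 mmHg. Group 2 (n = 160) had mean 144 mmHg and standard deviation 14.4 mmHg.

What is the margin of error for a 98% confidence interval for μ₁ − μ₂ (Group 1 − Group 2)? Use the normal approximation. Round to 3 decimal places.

4.173

Per-group SEs: s₁/√n₁ = 15.5/√125 = 1.3864, s₂/√n₂ = 14.4/√160 = 1.1384.
Unpooled SE of the difference: √(1.92210496 + 1.29595456) = 1.7939.
Margin of error = z* · SE = 2.326 × 1.7939 = 4.1726.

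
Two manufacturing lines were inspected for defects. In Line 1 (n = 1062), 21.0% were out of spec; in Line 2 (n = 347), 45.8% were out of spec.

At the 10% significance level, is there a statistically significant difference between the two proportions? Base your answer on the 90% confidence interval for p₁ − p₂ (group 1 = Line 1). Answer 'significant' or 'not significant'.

SE₁ = √(p̂₁(1−p̂₁)/n₁) = √(0.2100·0.7900/1062) = 0.01250; SE₂ = √(0.4580·0.5420/347) = 0.02675.
Independent samples: SE of the difference = √(SE₁² + SE₂²) = √(0.00015625 + 0.0007155625) = 0.02953.
z* for 90% confidence is 1.645, so the margin of error is 1.645 × 0.02953 = 0.04858.
Point estimate p̂₁ − p̂₂ = 0.2100 − 0.4580 = -0.2480.
-0.2480 ± 0.04858 → (-0.29658, -0.19942).
The interval (-0.29658, -0.19942) does not contain 0, so the difference is significant.

significant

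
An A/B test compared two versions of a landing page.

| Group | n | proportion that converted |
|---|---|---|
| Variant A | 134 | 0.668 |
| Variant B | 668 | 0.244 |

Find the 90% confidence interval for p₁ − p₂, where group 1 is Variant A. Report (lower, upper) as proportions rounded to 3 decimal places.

(0.352, 0.496)

SE₁ = √(p̂₁(1−p̂₁)/n₁) = √(0.6680·0.3320/134) = 0.04068; SE₂ = √(0.2440·0.7560/668) = 0.01662.
Independent samples: SE of the difference = √(SE₁² + SE₂²) = √(0.0016548624 + 0.0002762244) = 0.04394.
z* for 90% confidence is 1.645, so the margin of error is 1.645 × 0.04394 = 0.07228.
Point estimate p̂₁ − p̂₂ = 0.6680 − 0.2440 = 0.4240.
0.4240 ± 0.07228 → (0.352, 0.496).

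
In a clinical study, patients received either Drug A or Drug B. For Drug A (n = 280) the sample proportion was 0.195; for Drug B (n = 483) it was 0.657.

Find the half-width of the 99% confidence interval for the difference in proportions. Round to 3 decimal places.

0.083

The two standard errors are √(0.1950×0.8050/280) = 0.02368 and √(0.6570×0.3430/483) = 0.02160.
Because the samples are independent, SE_diff = √(0.02368² + 0.02160²) = 0.03205.
Using z* = 2.576 for 99%, ME = 2.576 × 0.03205 = 0.08256.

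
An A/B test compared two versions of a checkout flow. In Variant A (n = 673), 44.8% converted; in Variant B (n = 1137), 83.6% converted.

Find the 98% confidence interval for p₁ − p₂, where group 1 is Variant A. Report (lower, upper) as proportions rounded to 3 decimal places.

(-0.439, -0.337)

The two standard errors are √(0.4480×0.5520/673) = 0.01917 and √(0.8360×0.1640/1137) = 0.01098.
Because the samples are independent, SE_diff = √(0.01917² + 0.01098²) = 0.02209.
Using z* = 2.326 for 98%, ME = 2.326 × 0.02209 = 0.05138.
p̂₁ − p̂₂ = -0.3880; interval -0.3880 ± 0.05138 gives (-0.439, -0.337).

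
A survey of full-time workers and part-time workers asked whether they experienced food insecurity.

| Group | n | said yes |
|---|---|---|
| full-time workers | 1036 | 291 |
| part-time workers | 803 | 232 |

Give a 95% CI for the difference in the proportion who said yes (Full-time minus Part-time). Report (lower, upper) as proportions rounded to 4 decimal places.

(-0.0496, 0.0336)

Sample proportions: 291/1036 = 0.2809, 232/803 = 0.2889.
Each SE is √(p̂(1−p̂)/n): √(0.2809·0.7191/1036) = 0.01396 and √(0.2889·0.7111/803) = 0.01599.
SE(p̂₁ − p̂₂) = √(SE₁² + SE₂²) = √(0.0001948816 + 0.0002556801) = 0.02123, since the two samples are independent.
At 95% confidence z* = 1.960; margin = 1.960 × 0.02123 = 0.04161.
The difference is 0.2809 − 0.2889 = -0.0080, so the interval is -0.0080 ± 0.04161 = (-0.0496, 0.0336).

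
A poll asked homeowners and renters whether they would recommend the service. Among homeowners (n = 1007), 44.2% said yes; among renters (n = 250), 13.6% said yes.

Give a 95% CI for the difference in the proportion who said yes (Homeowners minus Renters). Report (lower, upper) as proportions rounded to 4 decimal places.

(0.2536, 0.3584)

The two standard errors are √(0.4420×0.5580/1007) = 0.01565 and √(0.1360×0.8640/250) = 0.02168.
Because the samples are independent, SE_diff = √(0.01565² + 0.02168²) = 0.02674.
Using z* = 1.960 for 95%, ME = 1.960 × 0.02674 = 0.05241.
p̂₁ − p̂₂ = 0.3060; interval 0.3060 ± 0.05241 gives (0.2536, 0.3584).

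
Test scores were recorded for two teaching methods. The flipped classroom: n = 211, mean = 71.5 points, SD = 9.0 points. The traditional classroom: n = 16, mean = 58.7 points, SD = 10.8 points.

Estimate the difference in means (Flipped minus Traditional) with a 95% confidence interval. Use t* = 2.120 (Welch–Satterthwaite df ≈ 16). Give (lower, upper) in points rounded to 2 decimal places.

SE₁ = s₁/√n₁ = 9.0/√211 = 0.6196; SE₂ = 10.8/√16 = 2.7000.
Independent samples, unequal variances: SE_diff = √(SE₁² + SE₂²) = √(0.38390416 + 7.29) = 2.7702.
t* = 2.120, so margin of error = 2.120 × 2.7702 = 5.8728.
Difference in means = 71.5 − 58.7 = 12.8000.
12.8000 ± 5.8728 → (6.93, 18.67).

(6.93, 18.67)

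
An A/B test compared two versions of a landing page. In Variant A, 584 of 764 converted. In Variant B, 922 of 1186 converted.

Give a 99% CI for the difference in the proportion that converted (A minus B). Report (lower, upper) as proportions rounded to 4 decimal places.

p̂₁ = 584/764 = 0.7644 and p̂₂ = 922/1186 = 0.7774.
SE₁ = √(p̂₁(1−p̂₁)/n₁) = √(0.7644·0.2356/764) = 0.01535; SE₂ = √(0.7774·0.2226/1186) = 0.01208.
Independent samples: SE of the difference = √(SE₁² + SE₂²) = √(0.0002356225 + 0.0001459264) = 0.01953.
z* for 99% confidence is 2.576, so the margin of error is 2.576 × 0.01953 = 0.05031.
Point estimate p̂₁ − p̂₂ = 0.7644 − 0.7774 = -0.0130.
-0.0130 ± 0.05031 → (-0.0633, 0.0373).

(-0.0633, 0.0373)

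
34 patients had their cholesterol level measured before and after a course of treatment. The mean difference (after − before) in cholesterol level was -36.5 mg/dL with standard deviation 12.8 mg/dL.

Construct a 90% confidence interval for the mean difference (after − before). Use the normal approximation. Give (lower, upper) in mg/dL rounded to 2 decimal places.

Paired design: SE = s_d/√n = 12.8/√34 = 2.1952.
z* = 1.645; margin of error = 1.645 × 2.1952 = 3.6111.
-36.5 ± 3.6111 → (-40.11, -32.89).

(-40.11, -32.89)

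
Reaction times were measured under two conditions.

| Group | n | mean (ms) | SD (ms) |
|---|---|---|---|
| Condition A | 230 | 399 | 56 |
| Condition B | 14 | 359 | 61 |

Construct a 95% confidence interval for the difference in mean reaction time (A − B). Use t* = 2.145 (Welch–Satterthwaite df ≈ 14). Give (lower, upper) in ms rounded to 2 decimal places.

(4.14, 75.86)

Per-group SEs: s₁/√n₁ = 56/√230 = 3.6925, s₂/√n₂ = 61/√14 = 16.3029.
Unpooled SE of the difference: √(13.63455625 + 265.78454841) = 16.7158.
Margin of error = t* · SE = 2.145 × 16.7158 = 35.8554.
x̄₁ − x̄₂ = 399 − 359 = 40.0000.
CI: 40.0000 ± 35.8554 = (4.14, 75.86).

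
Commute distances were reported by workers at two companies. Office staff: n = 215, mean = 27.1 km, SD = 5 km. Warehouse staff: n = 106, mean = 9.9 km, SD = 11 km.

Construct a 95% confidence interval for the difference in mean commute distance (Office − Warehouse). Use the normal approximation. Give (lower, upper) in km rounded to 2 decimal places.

Per-group SEs: s₁/√n₁ = 5/√215 = 0.3410, s₂/√n₂ = 11/√106 = 1.0684.
Unpooled SE of the difference: √(0.116281 + 1.14147856) = 1.1215.
Margin of error = z* · SE = 1.960 × 1.1215 = 2.1981.
x̄₁ − x̄₂ = 27.1 − 9.9 = 17.2000.
CI: 17.2000 ± 2.1981 = (15.00, 19.40).

(15.00, 19.40)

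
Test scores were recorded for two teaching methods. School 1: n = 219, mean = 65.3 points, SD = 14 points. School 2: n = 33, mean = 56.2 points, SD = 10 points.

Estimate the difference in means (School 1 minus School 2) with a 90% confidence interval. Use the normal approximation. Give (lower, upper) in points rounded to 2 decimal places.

(5.84, 12.36)

Standard errors of each mean: 14/√219 = 0.9460 and 10/√33 = 1.7408.
SE(x̄₁ − x̄₂) = √(0.9460² + 1.7408²) = 1.9812 for independent samples with unequal variances.
With z* = 1.645, the margin is 1.645 × 1.9812 = 3.2591.
x̄₁ − x̄₂ = 65.3 − 56.2 = 9.1000; the interval is 9.1000 ± 3.2591 = (5.84, 12.36).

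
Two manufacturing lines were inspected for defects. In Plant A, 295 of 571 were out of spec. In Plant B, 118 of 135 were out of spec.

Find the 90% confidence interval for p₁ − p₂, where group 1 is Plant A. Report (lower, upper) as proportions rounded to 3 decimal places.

(-0.416, -0.299)

First, p̂₁ = 295/571 = 0.5166; p̂₂ = 118/135 = 0.8741.
The two standard errors are √(0.5166×0.4834/571) = 0.02091 and √(0.8741×0.1259/135) = 0.02855.
Because the samples are independent, SE_diff = √(0.02091² + 0.02855²) = 0.03539.
Using z* = 1.645 for 90%, ME = 1.645 × 0.03539 = 0.05822.
p̂₁ − p̂₂ = -0.3575; interval -0.3575 ± 0.05822 gives (-0.416, -0.299).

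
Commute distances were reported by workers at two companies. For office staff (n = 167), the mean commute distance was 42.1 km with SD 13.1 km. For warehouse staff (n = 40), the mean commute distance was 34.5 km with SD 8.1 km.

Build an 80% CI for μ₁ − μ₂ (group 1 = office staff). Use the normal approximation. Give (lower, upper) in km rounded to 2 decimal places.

(5.51, 9.69)

SE₁ = s₁/√n₁ = 13.1/√167 = 1.0137; SE₂ = 8.1/√40 = 1.2807.
Independent samples, unequal variances: SE_diff = √(SE₁² + SE₂²) = √(1.02758769 + 1.64019249) = 1.6333.
z* = 1.282, so margin of error = 1.282 × 1.6333 = 2.0939.
Difference in means = 42.1 − 34.5 = 7.6000.
7.6000 ± 2.0939 → (5.51, 9.69).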